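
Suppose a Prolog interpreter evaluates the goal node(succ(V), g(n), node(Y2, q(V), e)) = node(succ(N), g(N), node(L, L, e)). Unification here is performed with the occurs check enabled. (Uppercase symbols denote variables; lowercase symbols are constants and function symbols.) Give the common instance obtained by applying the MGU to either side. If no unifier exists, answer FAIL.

node(succ(n), g(n), node(q(n), q(n), e))

Decompose node/3: succ(V) = succ(N),  g(n) = g(N),  node(Y2, q(V), e) = node(L, L, e).
Decompose succ/1: V = N.
Bind V := N; substituting into the one remaining equation that mentions V gives: node(Y2, q(N), e) = node(L, L, e).
Decompose g/1: n = N.
Bind N := n; substituting into the remaining equation gives: node(Y2, q(n), e) = node(L, L, e). Substituting into the earlier binding gives V := n.
Decompose node/3: Y2 = L,  q(n) = L,  e = e.
Bind Y2 := L; no other remaining equation mentions Y2.
Bind L := q(n); no other remaining equation mentions L. Substituting into the earlier binding gives Y2 := q(n).
Delete trivial equation e = e.
Applying the MGU to either side gives node(succ(n), g(n), node(q(n), q(n), e)).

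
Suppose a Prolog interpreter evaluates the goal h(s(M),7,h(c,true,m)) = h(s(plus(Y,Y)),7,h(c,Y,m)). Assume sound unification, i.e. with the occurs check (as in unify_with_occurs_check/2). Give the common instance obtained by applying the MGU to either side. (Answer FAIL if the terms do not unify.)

h(s(plus(true,true)),7,h(c,true,m))

Decompose h/3: s(M) = s(plus(Y,Y)),  7 = 7,  h(c,true,m) = h(c,Y,m).
Decompose s/1: M = plus(Y,Y).
Bind M := plus(Y,Y); no other remaining equation mentions M.
Delete trivial equation 7 = 7.
Decompose h/3: c = c,  true = Y,  m = m.
Delete trivial equation c = c.
Bind Y := true; no other remaining equation mentions Y. Substituting into the earlier binding gives M := plus(true,true).
Delete trivial equation m = m.
Applying the MGU to either side gives h(s(plus(true,true)),7,h(c,true,m)).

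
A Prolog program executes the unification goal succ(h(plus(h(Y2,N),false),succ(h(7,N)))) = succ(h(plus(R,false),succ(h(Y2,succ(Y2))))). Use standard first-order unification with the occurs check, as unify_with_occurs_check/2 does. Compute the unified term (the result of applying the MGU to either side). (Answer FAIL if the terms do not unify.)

succ(h(plus(h(7,succ(7)),false),succ(h(7,succ(7)))))

Decompose succ/1: h(plus(h(Y2,N),false),succ(h(7,N))) = h(plus(R,false),succ(h(Y2,succ(Y2)))).
Decompose h/2: plus(h(Y2,N),false) = plus(R,false),  succ(h(7,N)) = succ(h(Y2,succ(Y2))).
Decompose plus/2: h(Y2,N) = R,  false = false.
Bind R := h(Y2,N); no other remaining equation mentions R.
Delete trivial equation false = false.
Decompose succ/1: h(7,N) = h(Y2,succ(Y2)).
Decompose h/2: 7 = Y2,  N = succ(Y2).
Bind Y2 := 7; substituting into the remaining equation gives: N = succ(7). Substituting into the earlier binding gives R := h(7,N).
Bind N := succ(7). Substituting into the earlier binding gives R := h(7,succ(7)).
Applying the MGU to either side gives succ(h(plus(h(7,succ(7)),false),succ(h(7,succ(7))))).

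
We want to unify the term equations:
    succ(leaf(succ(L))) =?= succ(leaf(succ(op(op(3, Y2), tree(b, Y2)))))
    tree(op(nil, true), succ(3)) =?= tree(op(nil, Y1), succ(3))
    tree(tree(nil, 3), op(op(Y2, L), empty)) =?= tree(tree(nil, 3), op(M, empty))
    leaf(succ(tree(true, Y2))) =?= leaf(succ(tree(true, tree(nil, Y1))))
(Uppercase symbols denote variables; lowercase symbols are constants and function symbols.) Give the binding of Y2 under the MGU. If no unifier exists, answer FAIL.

Decompose succ/1: leaf(succ(L)) =?= leaf(succ(op(op(3, Y2), tree(b, Y2)))).
Decompose leaf/1: succ(L) =?= succ(op(op(3, Y2), tree(b, Y2))).
Decompose succ/1: L =?= op(op(3, Y2), tree(b, Y2)).
Bind L := op(op(3, Y2), tree(b, Y2)); substituting into the one remaining equation that mentions L gives: tree(tree(nil, 3), op(op(Y2, op(op(3, Y2), tree(b, Y2))), empty)) =?= tree(tree(nil, 3), op(M, empty)).
Decompose tree/2: op(nil, true) =?= op(nil, Y1),  succ(3) =?= succ(3).
Decompose op/2: nil =?= nil,  true =?= Y1.
Delete trivial equation nil =?= nil.
Bind Y1 := true; substituting into the one remaining equation that mentions Y1 gives: leaf(succ(tree(true, Y2))) =?= leaf(succ(tree(true, tree(nil, true)))).
Delete trivial equation succ(3) =?= succ(3).
Decompose tree/2: tree(nil, 3) =?= tree(nil, 3),  op(op(Y2, op(op(3, Y2), tree(b, Y2))), empty) =?= op(M, empty).
Delete trivial equation tree(nil, 3) =?= tree(nil, 3).
Decompose op/2: op(Y2, op(op(3, Y2), tree(b, Y2))) =?= M,  empty =?= empty.
Bind M := op(Y2, op(op(3, Y2), tree(b, Y2))); no other remaining equation mentions M.
Delete trivial equation empty =?= empty.
Decompose leaf/1: succ(tree(true, Y2)) =?= succ(tree(true, tree(nil, true))).
Decompose succ/1: tree(true, Y2) =?= tree(true, tree(nil, true)).
Decompose tree/2: true =?= true,  Y2 =?= tree(nil, true).
Delete trivial equation true =?= true.
Bind Y2 := tree(nil, true). Substituting into the earlier bindings gives L := op(op(3, tree(nil, true)), tree(b, tree(nil, true))), M := op(tree(nil, true), op(op(3, tree(nil, true)), tree(b, tree(nil, true)))).
MGU = { L ↦ op(op(3, tree(nil, true)), tree(b, tree(nil, true))), Y1 ↦ true, M ↦ op(tree(nil, true), op(op(3, tree(nil, true)), tree(b, tree(nil, true)))), Y2 ↦ tree(nil, true) }, so Y2 ↦ tree(nil, true).

tree(nil, true)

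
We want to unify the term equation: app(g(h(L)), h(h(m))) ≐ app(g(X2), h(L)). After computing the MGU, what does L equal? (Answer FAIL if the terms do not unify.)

h(m)

Decompose app/2: g(h(L)) ≐ g(X2),  h(h(m)) ≐ h(L).
Decompose g/1: h(L) ≐ X2.
Bind X2 := h(L); no other remaining equation mentions X2.
Decompose h/1: h(m) ≐ L.
Bind L := h(m). Substituting into the earlier binding gives X2 := h(h(m)).
MGU = { X2 -> h(h(m)), L -> h(m) }, so L -> h(m).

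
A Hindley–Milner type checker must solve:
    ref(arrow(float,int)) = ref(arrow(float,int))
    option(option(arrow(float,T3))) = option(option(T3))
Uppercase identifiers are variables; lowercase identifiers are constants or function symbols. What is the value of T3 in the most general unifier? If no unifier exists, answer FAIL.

FAIL

Delete trivial equation ref(arrow(float,int)) = ref(arrow(float,int)).
Decompose option/1: option(arrow(float,T3)) = option(T3).
Decompose option/1: arrow(float,T3) = T3.
Occurs check fails: T3 occurs in arrow(float,T3); the equation T3 = arrow(float,T3) has no finite solution.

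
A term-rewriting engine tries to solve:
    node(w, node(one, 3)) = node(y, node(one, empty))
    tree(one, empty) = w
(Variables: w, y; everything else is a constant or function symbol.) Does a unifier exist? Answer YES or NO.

Decompose node/2: w = y,  node(one, 3) = node(one, empty).
Bind w := y; substituting into the one remaining equation that mentions w gives: tree(one, empty) = y.
Decompose node/2: one = one,  3 = empty.
Delete trivial equation one = one.
Clash: constants 3 and empty differ; no unifier exists.

NO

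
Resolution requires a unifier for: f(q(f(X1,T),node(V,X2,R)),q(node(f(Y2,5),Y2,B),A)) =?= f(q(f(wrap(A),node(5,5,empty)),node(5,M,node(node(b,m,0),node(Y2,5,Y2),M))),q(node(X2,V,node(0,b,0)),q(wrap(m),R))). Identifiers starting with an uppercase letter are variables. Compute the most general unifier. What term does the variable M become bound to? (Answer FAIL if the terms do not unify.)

Decompose f/2: q(f(X1,T),node(V,X2,R)) =?= q(f(wrap(A),node(5,5,empty)),node(5,M,node(node(b,m,0),node(Y2,5,Y2),M))),  q(node(f(Y2,5),Y2,B),A) =?= q(node(X2,V,node(0,b,0)),q(wrap(m),R)).
Decompose q/2: f(X1,T) =?= f(wrap(A),node(5,5,empty)),  node(V,X2,R) =?= node(5,M,node(node(b,m,0),node(Y2,5,Y2),M)).
Decompose f/2: X1 =?= wrap(A),  T =?= node(5,5,empty).
Bind X1 := wrap(A); no other remaining equation mentions X1.
Bind T := node(5,5,empty); no other remaining equation mentions T.
Decompose node/3: V =?= 5,  X2 =?= M,  R =?= node(node(b,m,0),node(Y2,5,Y2),M).
Bind V := 5; substituting into the one remaining equation that mentions V gives: q(node(f(Y2,5),Y2,B),A) =?= q(node(X2,5,node(0,b,0)),q(wrap(m),R)).
Bind X2 := M; substituting into the one remaining equation that mentions X2 gives: q(node(f(Y2,5),Y2,B),A) =?= q(node(M,5,node(0,b,0)),q(wrap(m),R)).
Bind R := node(node(b,m,0),node(Y2,5,Y2),M); substituting into the remaining equation gives: q(node(f(Y2,5),Y2,B),A) =?= q(node(M,5,node(0,b,0)),q(wrap(m),node(node(b,m,0),node(Y2,5,Y2),M))).
Decompose q/2: node(f(Y2,5),Y2,B) =?= node(M,5,node(0,b,0)),  A =?= q(wrap(m),node(node(b,m,0),node(Y2,5,Y2),M)).
Decompose node/3: f(Y2,5) =?= M,  Y2 =?= 5,  B =?= node(0,b,0).
Bind M := f(Y2,5); substituting into the one remaining equation that mentions M gives: A =?= q(wrap(m),node(node(b,m,0),node(Y2,5,Y2),f(Y2,5))). Substituting into the earlier bindings gives X2 := f(Y2,5), R := node(node(b,m,0),node(Y2,5,Y2),f(Y2,5)).
Bind Y2 := 5; substituting into the one remaining equation that mentions Y2 gives: A =?= q(wrap(m),node(node(b,m,0),node(5,5,5),f(5,5))). Substituting into the earlier bindings gives X2 := f(5,5), R := node(node(b,m,0),node(5,5,5),f(5,5)), M := f(5,5).
Bind B := node(0,b,0); no other remaining equation mentions B.
Bind A := q(wrap(m),node(node(b,m,0),node(5,5,5),f(5,5))). Substituting into the earlier binding gives X1 := wrap(q(wrap(m),node(node(b,m,0),node(5,5,5),f(5,5)))).
MGU = { X1 ↦ wrap(q(wrap(m),node(node(b,m,0),node(5,5,5),f(5,5)))), T ↦ node(5,5,empty), V ↦ 5, X2 ↦ f(5,5), R ↦ node(node(b,m,0),node(5,5,5),f(5,5)), M ↦ f(5,5), Y2 ↦ 5, B ↦ node(0,b,0), A ↦ q(wrap(m),node(node(b,m,0),node(5,5,5),f(5,5))) }, so M ↦ f(5,5).

f(5,5)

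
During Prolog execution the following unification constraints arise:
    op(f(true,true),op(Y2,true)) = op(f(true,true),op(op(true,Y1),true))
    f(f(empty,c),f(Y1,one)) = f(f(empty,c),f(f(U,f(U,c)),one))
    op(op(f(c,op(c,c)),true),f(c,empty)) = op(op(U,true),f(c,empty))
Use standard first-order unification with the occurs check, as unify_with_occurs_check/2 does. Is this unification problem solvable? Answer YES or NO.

YES

Decompose op/2: f(true,true) = f(true,true),  op(Y2,true) = op(op(true,Y1),true).
Delete trivial equation f(true,true) = f(true,true).
Decompose op/2: Y2 = op(true,Y1),  true = true.
Bind Y2 := op(true,Y1); no other remaining equation mentions Y2.
Delete trivial equation true = true.
Decompose f/2: f(empty,c) = f(empty,c),  f(Y1,one) = f(f(U,f(U,c)),one).
Delete trivial equation f(empty,c) = f(empty,c).
Decompose f/2: Y1 = f(U,f(U,c)),  one = one.
Bind Y1 := f(U,f(U,c)); no other remaining equation mentions Y1. Substituting into the earlier binding gives Y2 := op(true,f(U,f(U,c))).
Delete trivial equation one = one.
Decompose op/2: op(f(c,op(c,c)),true) = op(U,true),  f(c,empty) = f(c,empty).
Decompose op/2: f(c,op(c,c)) = U,  true = true.
Bind U := f(c,op(c,c)); no other remaining equation mentions U. Substituting into the earlier bindings gives Y2 := op(true,f(f(c,op(c,c)),f(f(c,op(c,c)),c))), Y1 := f(f(c,op(c,c)),f(f(c,op(c,c)),c)).
Delete trivial equation true = true.
Delete trivial equation f(c,empty) = f(c,empty).
No equations remain and no clash or occurs-check failure arose, so a unifier exists.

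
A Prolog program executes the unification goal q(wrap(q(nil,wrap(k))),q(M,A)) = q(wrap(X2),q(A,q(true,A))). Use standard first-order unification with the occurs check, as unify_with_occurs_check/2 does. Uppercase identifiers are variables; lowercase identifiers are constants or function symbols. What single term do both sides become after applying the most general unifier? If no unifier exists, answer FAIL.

Decompose q/2: wrap(q(nil,wrap(k))) = wrap(X2),  q(M,A) = q(A,q(true,A)).
Decompose wrap/1: q(nil,wrap(k)) = X2.
Bind X2 := q(nil,wrap(k)); no other remaining equation mentions X2.
Decompose q/2: M = A,  A = q(true,A).
Bind M := A; no other remaining equation mentions M.
Occurs check fails: A occurs in q(true,A); the equation A = q(true,A) has no finite solution.

FAIL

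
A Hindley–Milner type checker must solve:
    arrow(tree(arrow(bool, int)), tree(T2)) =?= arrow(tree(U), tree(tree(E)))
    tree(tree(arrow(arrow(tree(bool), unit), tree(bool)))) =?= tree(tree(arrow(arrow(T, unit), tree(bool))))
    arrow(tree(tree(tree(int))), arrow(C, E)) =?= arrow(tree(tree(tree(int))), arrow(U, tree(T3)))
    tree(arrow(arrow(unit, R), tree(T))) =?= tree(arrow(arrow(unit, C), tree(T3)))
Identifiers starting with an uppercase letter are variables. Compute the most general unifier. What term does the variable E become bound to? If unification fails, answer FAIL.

Decompose arrow/2: tree(arrow(bool, int)) =?= tree(U),  tree(T2) =?= tree(tree(E)).
Decompose tree/1: arrow(bool, int) =?= U.
Bind U := arrow(bool, int); substituting into the one remaining equation that mentions U gives: arrow(tree(tree(tree(int))), arrow(C, E)) =?= arrow(tree(tree(tree(int))), arrow(arrow(bool, int), tree(T3))).
Decompose tree/1: T2 =?= tree(E).
Bind T2 := tree(E); no other remaining equation mentions T2.
Decompose tree/1: tree(arrow(arrow(tree(bool), unit), tree(bool))) =?= tree(arrow(arrow(T, unit), tree(bool))).
Decompose tree/1: arrow(arrow(tree(bool), unit), tree(bool)) =?= arrow(arrow(T, unit), tree(bool)).
Decompose arrow/2: arrow(tree(bool), unit) =?= arrow(T, unit),  tree(bool) =?= tree(bool).
Decompose arrow/2: tree(bool) =?= T,  unit =?= unit.
Bind T := tree(bool); substituting into the one remaining equation that mentions T gives: tree(arrow(arrow(unit, R), tree(tree(bool)))) =?= tree(arrow(arrow(unit, C), tree(T3))).
Delete trivial equation unit =?= unit.
Delete trivial equation tree(bool) =?= tree(bool).
Decompose arrow/2: tree(tree(tree(int))) =?= tree(tree(tree(int))),  arrow(C, E) =?= arrow(arrow(bool, int), tree(T3)).
Delete trivial equation tree(tree(tree(int))) =?= tree(tree(tree(int))).
Decompose arrow/2: C =?= arrow(bool, int),  E =?= tree(T3).
Bind C := arrow(bool, int); substituting into the one remaining equation that mentions C gives: tree(arrow(arrow(unit, R), tree(tree(bool)))) =?= tree(arrow(arrow(unit, arrow(bool, int)), tree(T3))).
Bind E := tree(T3); no other remaining equation mentions E. Substituting into the earlier binding gives T2 := tree(tree(T3)).
Decompose tree/1: arrow(arrow(unit, R), tree(tree(bool))) =?= arrow(arrow(unit, arrow(bool, int)), tree(T3)).
Decompose arrow/2: arrow(unit, R) =?= arrow(unit, arrow(bool, int)),  tree(tree(bool)) =?= tree(T3).
Decompose arrow/2: unit =?= unit,  R =?= arrow(bool, int).
Delete trivial equation unit =?= unit.
Bind R := arrow(bool, int); no other remaining equation mentions R.
Decompose tree/1: tree(bool) =?= T3.
Bind T3 := tree(bool). Substituting into the earlier bindings gives T2 := tree(tree(tree(bool))), E := tree(tree(bool)).
MGU = { U ↦ arrow(bool, int), T2 ↦ tree(tree(tree(bool))), T ↦ tree(bool), C ↦ arrow(bool, int), E ↦ tree(tree(bool)), R ↦ arrow(bool, int), T3 ↦ tree(bool) }, so E ↦ tree(tree(bool)).

tree(tree(bool))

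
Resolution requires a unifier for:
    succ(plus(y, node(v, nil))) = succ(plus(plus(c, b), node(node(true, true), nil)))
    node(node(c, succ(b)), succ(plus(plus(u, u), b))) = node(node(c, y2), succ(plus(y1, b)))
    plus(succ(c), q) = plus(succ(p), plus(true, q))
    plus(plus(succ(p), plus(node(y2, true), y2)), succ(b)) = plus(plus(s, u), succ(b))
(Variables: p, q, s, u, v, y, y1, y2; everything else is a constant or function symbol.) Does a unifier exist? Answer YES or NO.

NO

Decompose succ/1: plus(y, node(v, nil)) = plus(plus(c, b), node(node(true, true), nil)).
Decompose plus/2: y = plus(c, b),  node(v, nil) = node(node(true, true), nil).
Bind y := plus(c, b); no other remaining equation mentions y.
Decompose node/2: v = node(true, true),  nil = nil.
Bind v := node(true, true); no other remaining equation mentions v.
Delete trivial equation nil = nil.
Decompose node/2: node(c, succ(b)) = node(c, y2),  succ(plus(plus(u, u), b)) = succ(plus(y1, b)).
Decompose node/2: c = c,  succ(b) = y2.
Delete trivial equation c = c.
Bind y2 := succ(b); substituting into the one remaining equation that mentions y2 gives: plus(plus(succ(p), plus(node(succ(b), true), succ(b))), succ(b)) = plus(plus(s, u), succ(b)).
Decompose succ/1: plus(plus(u, u), b) = plus(y1, b).
Decompose plus/2: plus(u, u) = y1,  b = b.
Bind y1 := plus(u, u); no other remaining equation mentions y1.
Delete trivial equation b = b.
Decompose plus/2: succ(c) = succ(p),  q = plus(true, q).
Decompose succ/1: c = p.
Bind p := c; substituting into the one remaining equation that mentions p gives: plus(plus(succ(c), plus(node(succ(b), true), succ(b))), succ(b)) = plus(plus(s, u), succ(b)).
Occurs check fails: q occurs in plus(true, q); the equation q = plus(true, q) has no finite solution.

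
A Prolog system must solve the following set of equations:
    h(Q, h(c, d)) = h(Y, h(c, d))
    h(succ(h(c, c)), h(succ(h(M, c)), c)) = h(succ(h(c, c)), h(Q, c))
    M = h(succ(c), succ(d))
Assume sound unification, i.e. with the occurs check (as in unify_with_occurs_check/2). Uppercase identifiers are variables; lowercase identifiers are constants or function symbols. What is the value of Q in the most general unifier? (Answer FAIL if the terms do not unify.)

succ(h(h(succ(c), succ(d)), c))

Decompose h/2: Q = Y,  h(c, d) = h(c, d).
Bind Q := Y; substituting into the one remaining equation that mentions Q gives: h(succ(h(c, c)), h(succ(h(M, c)), c)) = h(succ(h(c, c)), h(Y, c)).
Delete trivial equation h(c, d) = h(c, d).
Decompose h/2: succ(h(c, c)) = succ(h(c, c)),  h(succ(h(M, c)), c) = h(Y, c).
Delete trivial equation succ(h(c, c)) = succ(h(c, c)).
Decompose h/2: succ(h(M, c)) = Y,  c = c.
Bind Y := succ(h(M, c)); no other remaining equation mentions Y. Substituting into the earlier binding gives Q := succ(h(M, c)).
Delete trivial equation c = c.
Bind M := h(succ(c), succ(d)). Substituting into the earlier bindings gives Q := succ(h(h(succ(c), succ(d)), c)), Y := succ(h(h(succ(c), succ(d)), c)).
MGU = { Q = succ(h(h(succ(c), succ(d)), c)), Y = succ(h(h(succ(c), succ(d)), c)), M = h(succ(c), succ(d)) }, so Q = succ(h(h(succ(c), succ(d)), c)).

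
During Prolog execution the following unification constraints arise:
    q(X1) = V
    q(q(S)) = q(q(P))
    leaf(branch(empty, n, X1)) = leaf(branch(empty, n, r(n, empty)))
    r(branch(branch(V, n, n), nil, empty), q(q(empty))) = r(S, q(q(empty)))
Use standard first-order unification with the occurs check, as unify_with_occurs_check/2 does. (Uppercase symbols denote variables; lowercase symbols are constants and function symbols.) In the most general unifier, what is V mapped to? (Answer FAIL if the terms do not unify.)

q(r(n, empty))

Bind V := q(X1); substituting into the one remaining equation that mentions V gives: r(branch(branch(q(X1), n, n), nil, empty), q(q(empty))) = r(S, q(q(empty))).
Decompose q/1: q(S) = q(P).
Decompose q/1: S = P.
Bind S := P; substituting into the one remaining equation that mentions S gives: r(branch(branch(q(X1), n, n), nil, empty), q(q(empty))) = r(P, q(q(empty))).
Decompose leaf/1: branch(empty, n, X1) = branch(empty, n, r(n, empty)).
Decompose branch/3: empty = empty,  n = n,  X1 = r(n, empty).
Delete trivial equation empty = empty.
Delete trivial equation n = n.
Bind X1 := r(n, empty); substituting into the remaining equation gives: r(branch(branch(q(r(n, empty)), n, n), nil, empty), q(q(empty))) = r(P, q(q(empty))). Substituting into the earlier binding gives V := q(r(n, empty)).
Decompose r/2: branch(branch(q(r(n, empty)), n, n), nil, empty) = P,  q(q(empty)) = q(q(empty)).
Bind P := branch(branch(q(r(n, empty)), n, n), nil, empty); no other remaining equation mentions P. Substituting into the earlier binding gives S := branch(branch(q(r(n, empty)), n, n), nil, empty).
Delete trivial equation q(q(empty)) = q(q(empty)).
MGU = { V -> q(r(n, empty)), S -> branch(branch(q(r(n, empty)), n, n), nil, empty), X1 -> r(n, empty), P -> branch(branch(q(r(n, empty)), n, n), nil, empty) }, so V -> q(r(n, empty)).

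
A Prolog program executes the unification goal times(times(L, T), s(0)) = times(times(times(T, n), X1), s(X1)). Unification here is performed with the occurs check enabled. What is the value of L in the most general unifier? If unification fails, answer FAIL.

Decompose times/2: times(L, T) = times(times(T, n), X1),  s(0) = s(X1).
Decompose times/2: L = times(T, n),  T = X1.
Bind L := times(T, n); no other remaining equation mentions L.
Bind T := X1; no other remaining equation mentions T. Substituting into the earlier binding gives L := times(X1, n).
Decompose s/1: 0 = X1.
Bind X1 := 0. Substituting into the earlier bindings gives L := times(0, n), T := 0.
MGU = { L ↦ times(0, n), T ↦ 0, X1 ↦ 0 }, so L ↦ times(0, n).

times(0, n)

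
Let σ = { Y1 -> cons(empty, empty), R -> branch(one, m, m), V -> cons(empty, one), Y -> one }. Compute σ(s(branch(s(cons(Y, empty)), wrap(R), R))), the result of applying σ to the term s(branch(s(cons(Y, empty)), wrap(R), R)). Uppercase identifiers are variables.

Replace each occurrence of R with branch(one, m, m).
Replace each occurrence of Y with one.
Result: s(branch(s(cons(one, empty)), wrap(branch(one, m, m)), branch(one, m, m))).

s(branch(s(cons(one, empty)), wrap(branch(one, m, m)), branch(one, m, m)))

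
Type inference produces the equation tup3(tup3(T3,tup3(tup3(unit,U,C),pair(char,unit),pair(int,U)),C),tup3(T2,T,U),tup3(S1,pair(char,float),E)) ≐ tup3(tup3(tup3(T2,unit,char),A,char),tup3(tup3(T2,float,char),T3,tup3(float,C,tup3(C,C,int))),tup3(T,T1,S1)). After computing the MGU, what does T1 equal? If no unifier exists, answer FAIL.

Decompose tup3/3: tup3(T3,tup3(tup3(unit,U,C),pair(char,unit),pair(int,U)),C) ≐ tup3(tup3(T2,unit,char),A,char),  tup3(T2,T,U) ≐ tup3(tup3(T2,float,char),T3,tup3(float,C,tup3(C,C,int))),  tup3(S1,pair(char,float),E) ≐ tup3(T,T1,S1).
Decompose tup3/3: T3 ≐ tup3(T2,unit,char),  tup3(tup3(unit,U,C),pair(char,unit),pair(int,U)) ≐ A,  C ≐ char.
Bind T3 := tup3(T2,unit,char); substituting into the one remaining equation that mentions T3 gives: tup3(T2,T,U) ≐ tup3(tup3(T2,float,char),tup3(T2,unit,char),tup3(float,C,tup3(C,C,int))).
Bind A := tup3(tup3(unit,U,C),pair(char,unit),pair(int,U)); no other remaining equation mentions A.
Bind C := char; substituting into the one remaining equation that mentions C gives: tup3(T2,T,U) ≐ tup3(tup3(T2,float,char),tup3(T2,unit,char),tup3(float,char,tup3(char,char,int))). Substituting into the earlier binding gives A := tup3(tup3(unit,U,char),pair(char,unit),pair(int,U)).
Decompose tup3/3: T2 ≐ tup3(T2,float,char),  T ≐ tup3(T2,unit,char),  U ≐ tup3(float,char,tup3(char,char,int)).
Occurs check fails: T2 occurs in tup3(T2,float,char); the equation T2 ≐ tup3(T2,float,char) has no finite solution.

FAIL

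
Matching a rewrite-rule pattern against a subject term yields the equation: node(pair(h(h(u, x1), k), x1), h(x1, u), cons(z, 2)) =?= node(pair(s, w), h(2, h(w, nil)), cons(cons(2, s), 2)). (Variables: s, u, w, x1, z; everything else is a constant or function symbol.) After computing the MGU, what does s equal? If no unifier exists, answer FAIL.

Decompose node/3: pair(h(h(u, x1), k), x1) =?= pair(s, w),  h(x1, u) =?= h(2, h(w, nil)),  cons(z, 2) =?= cons(cons(2, s), 2).
Decompose pair/2: h(h(u, x1), k) =?= s,  x1 =?= w.
Bind s := h(h(u, x1), k); substituting into the one remaining equation that mentions s gives: cons(z, 2) =?= cons(cons(2, h(h(u, x1), k)), 2).
Bind x1 := w; substituting into the remaining equations gives: h(w, u) =?= h(2, h(w, nil)),  cons(z, 2) =?= cons(cons(2, h(h(u, w), k)), 2). Substituting into the earlier binding gives s := h(h(u, w), k).
Decompose h/2: w =?= 2,  u =?= h(w, nil).
Bind w := 2; substituting into the remaining equations gives: u =?= h(2, nil),  cons(z, 2) =?= cons(cons(2, h(h(u, 2), k)), 2). Substituting into the earlier bindings gives s := h(h(u, 2), k), x1 := 2.
Bind u := h(2, nil); substituting into the remaining equation gives: cons(z, 2) =?= cons(cons(2, h(h(h(2, nil), 2), k)), 2). Substituting into the earlier binding gives s := h(h(h(2, nil), 2), k).
Decompose cons/2: z =?= cons(2, h(h(h(2, nil), 2), k)),  2 =?= 2.
Bind z := cons(2, h(h(h(2, nil), 2), k)); no other remaining equation mentions z.
Delete trivial equation 2 =?= 2.
MGU = { s := h(h(h(2, nil), 2), k), x1 := 2, w := 2, u := h(2, nil), z := cons(2, h(h(h(2, nil), 2), k)) }, so s := h(h(h(2, nil), 2), k).

h(h(h(2, nil), 2), k)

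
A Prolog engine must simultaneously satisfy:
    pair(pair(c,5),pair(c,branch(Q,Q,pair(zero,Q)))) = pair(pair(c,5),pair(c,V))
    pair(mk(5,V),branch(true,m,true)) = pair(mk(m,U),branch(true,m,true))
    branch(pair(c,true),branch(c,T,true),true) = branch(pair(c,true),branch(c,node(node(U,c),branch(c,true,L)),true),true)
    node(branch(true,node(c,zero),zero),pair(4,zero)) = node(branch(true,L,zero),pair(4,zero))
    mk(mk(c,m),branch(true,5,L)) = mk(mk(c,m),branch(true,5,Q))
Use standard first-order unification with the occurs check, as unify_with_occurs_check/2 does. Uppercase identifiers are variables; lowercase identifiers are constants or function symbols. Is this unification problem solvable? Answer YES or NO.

NO

Decompose pair/2: pair(c,5) = pair(c,5),  pair(c,branch(Q,Q,pair(zero,Q))) = pair(c,V).
Delete trivial equation pair(c,5) = pair(c,5).
Decompose pair/2: c = c,  branch(Q,Q,pair(zero,Q)) = V.
Delete trivial equation c = c.
Bind V := branch(Q,Q,pair(zero,Q)); substituting into the one remaining equation that mentions V gives: pair(mk(5,branch(Q,Q,pair(zero,Q))),branch(true,m,true)) = pair(mk(m,U),branch(true,m,true)).
Decompose pair/2: mk(5,branch(Q,Q,pair(zero,Q))) = mk(m,U),  branch(true,m,true) = branch(true,m,true).
Decompose mk/2: 5 = m,  branch(Q,Q,pair(zero,Q)) = U.
Clash: constants 5 and m differ; no unifier exists.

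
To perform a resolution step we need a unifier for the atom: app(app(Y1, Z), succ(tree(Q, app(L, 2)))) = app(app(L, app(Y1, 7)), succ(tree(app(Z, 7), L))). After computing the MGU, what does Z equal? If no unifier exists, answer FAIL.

Decompose app/2: app(Y1, Z) = app(L, app(Y1, 7)),  succ(tree(Q, app(L, 2))) = succ(tree(app(Z, 7), L)).
Decompose app/2: Y1 = L,  Z = app(Y1, 7).
Bind Y1 := L; substituting into the one remaining equation that mentions Y1 gives: Z = app(L, 7).
Bind Z := app(L, 7); substituting into the remaining equation gives: succ(tree(Q, app(L, 2))) = succ(tree(app(app(L, 7), 7), L)).
Decompose succ/1: tree(Q, app(L, 2)) = tree(app(app(L, 7), 7), L).
Decompose tree/2: Q = app(app(L, 7), 7),  app(L, 2) = L.
Bind Q := app(app(L, 7), 7); no other remaining equation mentions Q.
Occurs check fails: L occurs in app(L, 2); the equation L = app(L, 2) has no finite solution.

FAIL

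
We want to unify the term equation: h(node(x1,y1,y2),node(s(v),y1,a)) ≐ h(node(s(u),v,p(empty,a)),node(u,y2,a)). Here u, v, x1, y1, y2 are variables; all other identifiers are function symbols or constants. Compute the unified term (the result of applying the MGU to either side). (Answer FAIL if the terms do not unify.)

h(node(s(s(p(empty,a))),p(empty,a),p(empty,a)),node(s(p(empty,a)),p(empty,a),a))

Decompose h/2: node(x1,y1,y2) ≐ node(s(u),v,p(empty,a)),  node(s(v),y1,a) ≐ node(u,y2,a).
Decompose node/3: x1 ≐ s(u),  y1 ≐ v,  y2 ≐ p(empty,a).
Bind x1 := s(u); no other remaining equation mentions x1.
Bind y1 := v; substituting into the one remaining equation that mentions y1 gives: node(s(v),v,a) ≐ node(u,y2,a).
Bind y2 := p(empty,a); substituting into the remaining equation gives: node(s(v),v,a) ≐ node(u,p(empty,a),a).
Decompose node/3: s(v) ≐ u,  v ≐ p(empty,a),  a ≐ a.
Bind u := s(v); no other remaining equation mentions u. Substituting into the earlier binding gives x1 := s(s(v)).
Bind v := p(empty,a); no other remaining equation mentions v. Substituting into the earlier bindings gives x1 := s(s(p(empty,a))), y1 := p(empty,a), u := s(p(empty,a)).
Delete trivial equation a ≐ a.
Applying the MGU to either side gives h(node(s(s(p(empty,a))),p(empty,a),p(empty,a)),node(s(p(empty,a)),p(empty,a),a)).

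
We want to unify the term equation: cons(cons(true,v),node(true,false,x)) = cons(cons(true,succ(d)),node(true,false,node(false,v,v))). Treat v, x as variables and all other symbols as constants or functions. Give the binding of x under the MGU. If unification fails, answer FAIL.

node(false,succ(d),succ(d))

Decompose cons/2: cons(true,v) = cons(true,succ(d)),  node(true,false,x) = node(true,false,node(false,v,v)).
Decompose cons/2: true = true,  v = succ(d).
Delete trivial equation true = true.
Bind v := succ(d); substituting into the remaining equation gives: node(true,false,x) = node(true,false,node(false,succ(d),succ(d))).
Decompose node/3: true = true,  false = false,  x = node(false,succ(d),succ(d)).
Delete trivial equation true = true.
Delete trivial equation false = false.
Bind x := node(false,succ(d),succ(d)).
MGU = { v ↦ succ(d), x ↦ node(false,succ(d),succ(d)) }, so x ↦ node(false,succ(d),succ(d)).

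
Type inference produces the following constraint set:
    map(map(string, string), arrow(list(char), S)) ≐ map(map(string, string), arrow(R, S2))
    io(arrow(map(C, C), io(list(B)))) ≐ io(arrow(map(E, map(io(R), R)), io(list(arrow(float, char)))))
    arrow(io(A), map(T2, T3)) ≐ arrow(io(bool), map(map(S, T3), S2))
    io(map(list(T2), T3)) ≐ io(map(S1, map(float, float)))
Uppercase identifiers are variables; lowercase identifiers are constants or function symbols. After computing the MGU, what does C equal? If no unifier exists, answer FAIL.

map(io(list(char)), list(char))

Decompose map/2: map(string, string) ≐ map(string, string),  arrow(list(char), S) ≐ arrow(R, S2).
Delete trivial equation map(string, string) ≐ map(string, string).
Decompose arrow/2: list(char) ≐ R,  S ≐ S2.
Bind R := list(char); substituting into the one remaining equation that mentions R gives: io(arrow(map(C, C), io(list(B)))) ≐ io(arrow(map(E, map(io(list(char)), list(char))), io(list(arrow(float, char))))).
Bind S := S2; substituting into the one remaining equation that mentions S gives: arrow(io(A), map(T2, T3)) ≐ arrow(io(bool), map(map(S2, T3), S2)).
Decompose io/1: arrow(map(C, C), io(list(B))) ≐ arrow(map(E, map(io(list(char)), list(char))), io(list(arrow(float, char)))).
Decompose arrow/2: map(C, C) ≐ map(E, map(io(list(char)), list(char))),  io(list(B)) ≐ io(list(arrow(float, char))).
Decompose map/2: C ≐ E,  C ≐ map(io(list(char)), list(char)).
Bind C := E; substituting into the one remaining equation that mentions C gives: E ≐ map(io(list(char)), list(char)).
Bind E := map(io(list(char)), list(char)); no other remaining equation mentions E. Substituting into the earlier binding gives C := map(io(list(char)), list(char)).
Decompose io/1: list(B) ≐ list(arrow(float, char)).
Decompose list/1: B ≐ arrow(float, char).
Bind B := arrow(float, char); no other remaining equation mentions B.
Decompose arrow/2: io(A) ≐ io(bool),  map(T2, T3) ≐ map(map(S2, T3), S2).
Decompose io/1: A ≐ bool.
Bind A := bool; no other remaining equation mentions A.
Decompose map/2: T2 ≐ map(S2, T3),  T3 ≐ S2.
Bind T2 := map(S2, T3); substituting into the one remaining equation that mentions T2 gives: io(map(list(map(S2, T3)), T3)) ≐ io(map(S1, map(float, float))).
Bind T3 := S2; substituting into the remaining equation gives: io(map(list(map(S2, S2)), S2)) ≐ io(map(S1, map(float, float))). Substituting into the earlier binding gives T2 := map(S2, S2).
Decompose io/1: map(list(map(S2, S2)), S2) ≐ map(S1, map(float, float)).
Decompose map/2: list(map(S2, S2)) ≐ S1,  S2 ≐ map(float, float).
Bind S1 := list(map(S2, S2)); no other remaining equation mentions S1.
Bind S2 := map(float, float). Substituting into the earlier bindings gives S := map(float, float), T2 := map(map(float, float), map(float, float)), T3 := map(float, float), S1 := list(map(map(float, float), map(float, float))).
MGU = { R ↦ list(char), S ↦ map(float, float), C ↦ map(io(list(char)), list(char)), E ↦ map(io(list(char)), list(char)), B ↦ arrow(float, char), A ↦ bool, T2 ↦ map(map(float, float), map(float, float)), T3 ↦ map(float, float), S1 ↦ list(map(map(float, float), map(float, float))), S2 ↦ map(float, float) }, so C ↦ map(io(list(char)), list(char)).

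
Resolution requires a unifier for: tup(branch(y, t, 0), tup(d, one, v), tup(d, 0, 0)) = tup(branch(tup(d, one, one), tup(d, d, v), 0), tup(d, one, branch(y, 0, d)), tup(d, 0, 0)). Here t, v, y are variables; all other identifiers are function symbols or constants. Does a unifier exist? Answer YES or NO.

Decompose tup/3: branch(y, t, 0) = branch(tup(d, one, one), tup(d, d, v), 0),  tup(d, one, v) = tup(d, one, branch(y, 0, d)),  tup(d, 0, 0) = tup(d, 0, 0).
Decompose branch/3: y = tup(d, one, one),  t = tup(d, d, v),  0 = 0.
Bind y := tup(d, one, one); substituting into the one remaining equation that mentions y gives: tup(d, one, v) = tup(d, one, branch(tup(d, one, one), 0, d)).
Bind t := tup(d, d, v); no other remaining equation mentions t.
Delete trivial equation 0 = 0.
Decompose tup/3: d = d,  one = one,  v = branch(tup(d, one, one), 0, d).
Delete trivial equation d = d.
Delete trivial equation one = one.
Bind v := branch(tup(d, one, one), 0, d); no other remaining equation mentions v. Substituting into the earlier binding gives t := tup(d, d, branch(tup(d, one, one), 0, d)).
Delete trivial equation tup(d, 0, 0) = tup(d, 0, 0).
No equations remain and no clash or occurs-check failure arose, so a unifier exists.

YES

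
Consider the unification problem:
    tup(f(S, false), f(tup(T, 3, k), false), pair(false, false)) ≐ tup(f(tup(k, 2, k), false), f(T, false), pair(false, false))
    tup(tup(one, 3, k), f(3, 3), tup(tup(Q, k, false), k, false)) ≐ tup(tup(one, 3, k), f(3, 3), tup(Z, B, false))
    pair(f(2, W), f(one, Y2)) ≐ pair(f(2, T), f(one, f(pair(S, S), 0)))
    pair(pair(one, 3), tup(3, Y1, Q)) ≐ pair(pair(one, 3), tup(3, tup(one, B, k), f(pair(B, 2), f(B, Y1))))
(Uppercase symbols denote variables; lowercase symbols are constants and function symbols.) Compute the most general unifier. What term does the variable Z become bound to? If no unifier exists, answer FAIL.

Decompose tup/3: f(S, false) ≐ f(tup(k, 2, k), false),  f(tup(T, 3, k), false) ≐ f(T, false),  pair(false, false) ≐ pair(false, false).
Decompose f/2: S ≐ tup(k, 2, k),  false ≐ false.
Bind S := tup(k, 2, k); substituting into the one remaining equation that mentions S gives: pair(f(2, W), f(one, Y2)) ≐ pair(f(2, T), f(one, f(pair(tup(k, 2, k), tup(k, 2, k)), 0))).
Delete trivial equation false ≐ false.
Decompose f/2: tup(T, 3, k) ≐ T,  false ≐ false.
Occurs check fails: T occurs in tup(T, 3, k); the equation T ≐ tup(T, 3, k) has no finite solution.

FAIL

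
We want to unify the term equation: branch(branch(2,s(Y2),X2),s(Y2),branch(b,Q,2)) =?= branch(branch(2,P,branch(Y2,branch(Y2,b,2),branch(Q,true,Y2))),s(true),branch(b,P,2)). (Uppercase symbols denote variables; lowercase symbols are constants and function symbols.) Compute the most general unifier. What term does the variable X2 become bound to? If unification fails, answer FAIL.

branch(true,branch(true,b,2),branch(s(true),true,true))

Decompose branch/3: branch(2,s(Y2),X2) =?= branch(2,P,branch(Y2,branch(Y2,b,2),branch(Q,true,Y2))),  s(Y2) =?= s(true),  branch(b,Q,2) =?= branch(b,P,2).
Decompose branch/3: 2 =?= 2,  s(Y2) =?= P,  X2 =?= branch(Y2,branch(Y2,b,2),branch(Q,true,Y2)).
Delete trivial equation 2 =?= 2.
Bind P := s(Y2); substituting into the one remaining equation that mentions P gives: branch(b,Q,2) =?= branch(b,s(Y2),2).
Bind X2 := branch(Y2,branch(Y2,b,2),branch(Q,true,Y2)); no other remaining equation mentions X2.
Decompose s/1: Y2 =?= true.
Bind Y2 := true; substituting into the remaining equation gives: branch(b,Q,2) =?= branch(b,s(true),2). Substituting into the earlier bindings gives P := s(true), X2 := branch(true,branch(true,b,2),branch(Q,true,true)).
Decompose branch/3: b =?= b,  Q =?= s(true),  2 =?= 2.
Delete trivial equation b =?= b.
Bind Q := s(true); no other remaining equation mentions Q. Substituting into the earlier binding gives X2 := branch(true,branch(true,b,2),branch(s(true),true,true)).
Delete trivial equation 2 =?= 2.
MGU = { P ↦ s(true), X2 ↦ branch(true,branch(true,b,2),branch(s(true),true,true)), Y2 ↦ true, Q ↦ s(true) }, so X2 ↦ branch(true,branch(true,b,2),branch(s(true),true,true)).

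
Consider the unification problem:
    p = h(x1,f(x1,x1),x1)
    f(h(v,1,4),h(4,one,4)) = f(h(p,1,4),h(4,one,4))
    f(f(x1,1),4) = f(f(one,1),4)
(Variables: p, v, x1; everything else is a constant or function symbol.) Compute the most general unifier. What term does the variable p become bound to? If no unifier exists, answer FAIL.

Bind p := h(x1,f(x1,x1),x1); substituting into the one remaining equation that mentions p gives: f(h(v,1,4),h(4,one,4)) = f(h(h(x1,f(x1,x1),x1),1,4),h(4,one,4)).
Decompose f/2: h(v,1,4) = h(h(x1,f(x1,x1),x1),1,4),  h(4,one,4) = h(4,one,4).
Decompose h/3: v = h(x1,f(x1,x1),x1),  1 = 1,  4 = 4.
Bind v := h(x1,f(x1,x1),x1); no other remaining equation mentions v.
Delete trivial equation 1 = 1.
Delete trivial equation 4 = 4.
Delete trivial equation h(4,one,4) = h(4,one,4).
Decompose f/2: f(x1,1) = f(one,1),  4 = 4.
Decompose f/2: x1 = one,  1 = 1.
Bind x1 := one; no other remaining equation mentions x1. Substituting into the earlier bindings gives p := h(one,f(one,one),one), v := h(one,f(one,one),one).
Delete trivial equation 1 = 1.
Delete trivial equation 4 = 4.
MGU = { p := h(one,f(one,one),one), v := h(one,f(one,one),one), x1 := one }, so p := h(one,f(one,one),one).

h(one,f(one,one),one)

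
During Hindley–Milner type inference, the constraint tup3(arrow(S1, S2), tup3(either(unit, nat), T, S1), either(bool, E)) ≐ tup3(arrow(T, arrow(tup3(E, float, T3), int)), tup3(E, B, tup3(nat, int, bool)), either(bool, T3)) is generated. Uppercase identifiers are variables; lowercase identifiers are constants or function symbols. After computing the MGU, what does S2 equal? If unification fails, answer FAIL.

Decompose tup3/3: arrow(S1, S2) ≐ arrow(T, arrow(tup3(E, float, T3), int)),  tup3(either(unit, nat), T, S1) ≐ tup3(E, B, tup3(nat, int, bool)),  either(bool, E) ≐ either(bool, T3).
Decompose arrow/2: S1 ≐ T,  S2 ≐ arrow(tup3(E, float, T3), int).
Bind S1 := T; substituting into the one remaining equation that mentions S1 gives: tup3(either(unit, nat), T, T) ≐ tup3(E, B, tup3(nat, int, bool)).
Bind S2 := arrow(tup3(E, float, T3), int); no other remaining equation mentions S2.
Decompose tup3/3: either(unit, nat) ≐ E,  T ≐ B,  T ≐ tup3(nat, int, bool).
Bind E := either(unit, nat); substituting into the one remaining equation that mentions E gives: either(bool, either(unit, nat)) ≐ either(bool, T3). Substituting into the earlier binding gives S2 := arrow(tup3(either(unit, nat), float, T3), int).
Bind T := B; substituting into the one remaining equation that mentions T gives: B ≐ tup3(nat, int, bool). Substituting into the earlier binding gives S1 := B.
Bind B := tup3(nat, int, bool); no other remaining equation mentions B. Substituting into the earlier bindings gives S1 := tup3(nat, int, bool), T := tup3(nat, int, bool).
Decompose either/2: bool ≐ bool,  either(unit, nat) ≐ T3.
Delete trivial equation bool ≐ bool.
Bind T3 := either(unit, nat). Substituting into the earlier binding gives S2 := arrow(tup3(either(unit, nat), float, either(unit, nat)), int).
MGU = { S1 ↦ tup3(nat, int, bool), S2 ↦ arrow(tup3(either(unit, nat), float, either(unit, nat)), int), E ↦ either(unit, nat), T ↦ tup3(nat, int, bool), B ↦ tup3(nat, int, bool), T3 ↦ either(unit, nat) }, so S2 ↦ arrow(tup3(either(unit, nat), float, either(unit, nat)), int).

arrow(tup3(either(unit, nat), float, either(unit, nat)), int)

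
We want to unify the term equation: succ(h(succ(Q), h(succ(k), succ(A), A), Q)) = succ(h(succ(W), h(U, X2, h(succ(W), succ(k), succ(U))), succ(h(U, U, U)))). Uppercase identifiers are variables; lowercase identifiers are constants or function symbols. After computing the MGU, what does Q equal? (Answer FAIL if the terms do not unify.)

Decompose succ/1: h(succ(Q), h(succ(k), succ(A), A), Q) = h(succ(W), h(U, X2, h(succ(W), succ(k), succ(U))), succ(h(U, U, U))).
Decompose h/3: succ(Q) = succ(W),  h(succ(k), succ(A), A) = h(U, X2, h(succ(W), succ(k), succ(U))),  Q = succ(h(U, U, U)).
Decompose succ/1: Q = W.
Bind Q := W; substituting into the one remaining equation that mentions Q gives: W = succ(h(U, U, U)).
Decompose h/3: succ(k) = U,  succ(A) = X2,  A = h(succ(W), succ(k), succ(U)).
Bind U := succ(k); substituting into the 2 remaining equations that mention U gives: A = h(succ(W), succ(k), succ(succ(k))),  W = succ(h(succ(k), succ(k), succ(k))).
Bind X2 := succ(A); no other remaining equation mentions X2.
Bind A := h(succ(W), succ(k), succ(succ(k))); no other remaining equation mentions A. Substituting into the earlier binding gives X2 := succ(h(succ(W), succ(k), succ(succ(k)))).
Bind W := succ(h(succ(k), succ(k), succ(k))). Substituting into the earlier bindings gives Q := succ(h(succ(k), succ(k), succ(k))), X2 := succ(h(succ(succ(h(succ(k), succ(k), succ(k)))), succ(k), succ(succ(k)))), A := h(succ(succ(h(succ(k), succ(k), succ(k)))), succ(k), succ(succ(k))).
MGU = { Q := succ(h(succ(k), succ(k), succ(k))), U := succ(k), X2 := succ(h(succ(succ(h(succ(k), succ(k), succ(k)))), succ(k), succ(succ(k)))), A := h(succ(succ(h(succ(k), succ(k), succ(k)))), succ(k), succ(succ(k))), W := succ(h(succ(k), succ(k), succ(k))) }, so Q := succ(h(succ(k), succ(k), succ(k))).

succ(h(succ(k), succ(k), succ(k)))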